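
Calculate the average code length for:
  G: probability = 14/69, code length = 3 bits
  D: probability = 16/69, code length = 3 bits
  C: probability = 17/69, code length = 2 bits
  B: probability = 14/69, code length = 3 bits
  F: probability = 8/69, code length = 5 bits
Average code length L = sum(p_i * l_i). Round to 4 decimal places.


Weighted contributions p_i * l_i:
  G: (14/69) * 3 = 42/69
  D: (16/69) * 3 = 48/69
  C: (17/69) * 2 = 34/69
  B: (14/69) * 3 = 42/69
  F: (8/69) * 5 = 40/69
Sum = (42 + 48 + 34 + 42 + 40)/69 = 206/69

L = 206/69 = 2.9855 bits/symbol


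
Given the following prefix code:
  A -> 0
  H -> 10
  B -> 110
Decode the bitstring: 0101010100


Decoding step by step:
Bits 0 -> A
Bits 10 -> H
Bits 10 -> H
Bits 10 -> H
Bits 10 -> H
Bits 0 -> A


Decoded message: AHHHHA


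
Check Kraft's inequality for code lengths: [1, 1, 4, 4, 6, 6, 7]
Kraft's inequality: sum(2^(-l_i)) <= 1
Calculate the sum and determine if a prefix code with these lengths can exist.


Sum = 2^(-1) + 2^(-1) + 2^(-4) + 2^(-4) + 2^(-6) + 2^(-6) + 2^(-7)
    = 0.5 + 0.5 + 0.0625 + 0.0625 + 0.015625 + 0.015625 + 0.0078125
    = 149/128 = 1.1640625
Since 1.1640625 > 1, Kraft's inequality is NOT satisfied.
A prefix code with these lengths CANNOT exist.

Kraft sum = 1.1640625. Not satisfied.


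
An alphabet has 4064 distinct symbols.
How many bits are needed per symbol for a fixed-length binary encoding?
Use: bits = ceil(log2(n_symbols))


log2(4064) = 11.9887
Bracket: 2^11 = 2048 < 4064 <= 2^12 = 4096
So ceil(log2(4064)) = 12

bits = ceil(log2(4064)) = ceil(11.9887) = 12 bits


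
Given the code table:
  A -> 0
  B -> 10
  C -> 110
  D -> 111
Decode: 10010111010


Decoding:
10 -> B
0 -> A
10 -> B
111 -> D
0 -> A
10 -> B


Result: BABDAB


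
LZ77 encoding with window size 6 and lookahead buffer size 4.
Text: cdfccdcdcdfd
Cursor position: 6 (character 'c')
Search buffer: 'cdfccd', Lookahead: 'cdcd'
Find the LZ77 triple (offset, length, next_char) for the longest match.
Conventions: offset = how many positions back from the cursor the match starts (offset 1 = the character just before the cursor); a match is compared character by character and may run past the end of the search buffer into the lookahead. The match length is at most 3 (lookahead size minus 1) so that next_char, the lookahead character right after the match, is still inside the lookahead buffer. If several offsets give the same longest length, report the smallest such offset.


Try each offset into the search buffer:
  offset=1 (pos 5, char 'd'): match length 0
  offset=2 (pos 4, char 'c'): match length 3
  offset=3 (pos 3, char 'c'): match length 1
  offset=4 (pos 2, char 'f'): match length 0
  offset=5 (pos 1, char 'd'): match length 0
  offset=6 (pos 0, char 'c'): match length 2
Longest match has length 3 at offset 2.
next_char = character at position 6 + 3 = 9 -> 'd'

Best match: offset=2, length=3 (matching 'cdc' starting at position 4)
LZ77 triple: (2, 3, 'd')


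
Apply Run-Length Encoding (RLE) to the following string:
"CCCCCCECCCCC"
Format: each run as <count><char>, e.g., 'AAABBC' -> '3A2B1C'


Scanning runs left to right:
  i=0: run of 'C' x 6 -> '6C'
  i=6: run of 'E' x 1 -> '1E'
  i=7: run of 'C' x 5 -> '5C'

RLE = 6C1E5C


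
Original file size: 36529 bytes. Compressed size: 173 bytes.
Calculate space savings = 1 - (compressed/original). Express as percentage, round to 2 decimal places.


ratio = compressed/original = 173/36529 = 0.004736
savings = 1 - ratio = 1 - 0.004736 = 0.995264
as a percentage: 0.995264 * 100 = 99.53%

Space savings = 1 - 173/36529 = 99.53%


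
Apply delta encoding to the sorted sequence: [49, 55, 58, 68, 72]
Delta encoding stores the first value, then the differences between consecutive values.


First value: 49
Deltas:
  55 - 49 = 6
  58 - 55 = 3
  68 - 58 = 10
  72 - 68 = 4


Delta encoded: [49, 6, 3, 10, 4]


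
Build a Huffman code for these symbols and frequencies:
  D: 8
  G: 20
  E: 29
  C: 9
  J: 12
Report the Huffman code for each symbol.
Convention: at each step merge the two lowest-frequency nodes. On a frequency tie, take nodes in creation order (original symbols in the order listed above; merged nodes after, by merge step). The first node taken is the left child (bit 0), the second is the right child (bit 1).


Huffman tree construction:
Step 1: Merge D(8) + C(9) = 17
Step 2: Merge J(12) + (D+C)(17) = 29
Step 3: Merge G(20) + E(29) = 49
Step 4: Merge (J+(D+C))(29) + (G+E)(49) = 78
Read each symbol's code off the tree from the root (left child = 0, right child = 1).

Codes:
  D: 010 (length 3)
  G: 10 (length 2)
  E: 11 (length 2)
  C: 011 (length 3)
  J: 00 (length 2)
Average code length: 173/78 = 2.2179 bits/symbol


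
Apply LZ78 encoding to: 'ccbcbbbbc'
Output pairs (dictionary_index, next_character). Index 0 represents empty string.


LZ78 encoding steps:
Dictionary: {0: ''}
Step 1: w='' (idx 0), next='c' -> output (0, 'c'), add 'c' as idx 1
Step 2: w='c' (idx 1), next='b' -> output (1, 'b'), add 'cb' as idx 2
Step 3: w='cb' (idx 2), next='b' -> output (2, 'b'), add 'cbb' as idx 3
Step 4: w='' (idx 0), next='b' -> output (0, 'b'), add 'b' as idx 4
Step 5: w='b' (idx 4), next='c' -> output (4, 'c'), add 'bc' as idx 5


Encoded: [(0, 'c'), (1, 'b'), (2, 'b'), (0, 'b'), (4, 'c')]


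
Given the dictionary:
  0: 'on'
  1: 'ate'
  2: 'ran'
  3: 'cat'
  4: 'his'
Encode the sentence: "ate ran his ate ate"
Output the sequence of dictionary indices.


Look up each word in the dictionary:
  'ate' -> 1
  'ran' -> 2
  'his' -> 4
  'ate' -> 1
  'ate' -> 1

Encoded: [1, 2, 4, 1, 1]


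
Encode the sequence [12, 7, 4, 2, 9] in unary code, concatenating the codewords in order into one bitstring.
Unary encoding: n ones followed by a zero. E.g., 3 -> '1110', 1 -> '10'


Encode each number as n ones followed by a terminating 0:
  12 -> 1111111111110 (13 bits)
  7 -> 11111110 (8 bits)
  4 -> 11110 (5 bits)
  2 -> 110 (3 bits)
  9 -> 1111111110 (10 bits)
Total length = 13 + 8 + 5 + 3 + 10 = 39 bits.

Unary([12, 7, 4, 2, 9]) = 111111111111011111110111101101111111110 (39 bits)


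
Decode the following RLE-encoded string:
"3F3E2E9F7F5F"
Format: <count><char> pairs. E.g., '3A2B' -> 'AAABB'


Expanding each <count><char> pair:
  3F -> 'FFF'
  3E -> 'EEE'
  2E -> 'EE'
  9F -> 'FFFFFFFFF'
  7F -> 'FFFFFFF'
  5F -> 'FFFFF'

Decoded = FFFEEEEEFFFFFFFFFFFFFFFFFFFFF


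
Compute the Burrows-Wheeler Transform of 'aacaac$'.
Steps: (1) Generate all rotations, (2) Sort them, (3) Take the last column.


Rotations (sorted):
  0: $aacaac -> last char: c
  1: aac$aac -> last char: c
  2: aacaac$ -> last char: $
  3: ac$aaca -> last char: a
  4: acaac$a -> last char: a
  5: c$aacaa -> last char: a
  6: caac$aa -> last char: a


BWT = cc$aaaa


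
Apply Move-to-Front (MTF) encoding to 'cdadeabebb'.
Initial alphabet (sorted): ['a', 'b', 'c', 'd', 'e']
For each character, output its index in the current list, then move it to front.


MTF encoding:
'c': index 2 in ['a', 'b', 'c', 'd', 'e'] -> ['c', 'a', 'b', 'd', 'e']
'd': index 3 in ['c', 'a', 'b', 'd', 'e'] -> ['d', 'c', 'a', 'b', 'e']
'a': index 2 in ['d', 'c', 'a', 'b', 'e'] -> ['a', 'd', 'c', 'b', 'e']
'd': index 1 in ['a', 'd', 'c', 'b', 'e'] -> ['d', 'a', 'c', 'b', 'e']
'e': index 4 in ['d', 'a', 'c', 'b', 'e'] -> ['e', 'd', 'a', 'c', 'b']
'a': index 2 in ['e', 'd', 'a', 'c', 'b'] -> ['a', 'e', 'd', 'c', 'b']
'b': index 4 in ['a', 'e', 'd', 'c', 'b'] -> ['b', 'a', 'e', 'd', 'c']
'e': index 2 in ['b', 'a', 'e', 'd', 'c'] -> ['e', 'b', 'a', 'd', 'c']
'b': index 1 in ['e', 'b', 'a', 'd', 'c'] -> ['b', 'e', 'a', 'd', 'c']
'b': index 0 in ['b', 'e', 'a', 'd', 'c'] -> ['b', 'e', 'a', 'd', 'c']


Output: [2, 3, 2, 1, 4, 2, 4, 2, 1, 0]


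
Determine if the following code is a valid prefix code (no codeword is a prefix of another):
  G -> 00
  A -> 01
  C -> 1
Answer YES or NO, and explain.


Checking each pair (does one codeword prefix another?):
  G='00' vs A='01': no prefix
  G='00' vs C='1': no prefix
  A='01' vs G='00': no prefix
  A='01' vs C='1': no prefix
  C='1' vs G='00': no prefix
  C='1' vs A='01': no prefix
No violation found over all pairs.

YES -- this is a valid prefix code. No codeword is a prefix of any other codeword.


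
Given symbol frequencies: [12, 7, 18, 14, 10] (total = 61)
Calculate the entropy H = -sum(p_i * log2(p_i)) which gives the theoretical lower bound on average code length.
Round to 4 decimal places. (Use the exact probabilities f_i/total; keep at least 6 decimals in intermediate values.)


Per-symbol terms -p_i * log2(p_i) with p_i = f_i/61:
  p = 12/61 = 0.196721: log2(p) = -2.345775, -p*log2(p) = 0.461464
  p = 7/61 = 0.114754: log2(p) = -3.123382, -p*log2(p) = 0.358421
  p = 18/61 = 0.295082: log2(p) = -1.760812, -p*log2(p) = 0.519584
  p = 14/61 = 0.229508: log2(p) = -2.123382, -p*log2(p) = 0.487334
  p = 10/61 = 0.163934: log2(p) = -2.608809, -p*log2(p) = 0.427674
H = 0.461464 + 0.358421 + 0.519584 + 0.487334 + 0.427674 = 2.254477

H = 2.2545 bits/symbol


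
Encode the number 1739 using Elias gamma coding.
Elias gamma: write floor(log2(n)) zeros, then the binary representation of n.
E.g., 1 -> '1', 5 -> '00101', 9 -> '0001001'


num_bits = floor(log2(1739)) + 1 = 11
leading_zeros = num_bits - 1 = 10
binary(1739) = 11011001011

Elias gamma(1739) = '0000000000' + '11011001011' = 000000000011011001011 (21 bits)


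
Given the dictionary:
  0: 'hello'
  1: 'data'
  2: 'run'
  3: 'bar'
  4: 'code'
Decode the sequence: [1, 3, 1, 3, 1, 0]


Look up each index in the dictionary:
  1 -> 'data'
  3 -> 'bar'
  1 -> 'data'
  3 -> 'bar'
  1 -> 'data'
  0 -> 'hello'

Decoded: "data bar data bar data hello"


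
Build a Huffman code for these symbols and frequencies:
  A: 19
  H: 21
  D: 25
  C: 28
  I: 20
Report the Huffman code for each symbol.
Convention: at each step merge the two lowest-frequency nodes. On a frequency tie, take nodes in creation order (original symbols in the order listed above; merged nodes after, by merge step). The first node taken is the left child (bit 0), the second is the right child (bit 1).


Huffman tree construction:
Step 1: Merge A(19) + I(20) = 39
Step 2: Merge H(21) + D(25) = 46
Step 3: Merge C(28) + (A+I)(39) = 67
Step 4: Merge (H+D)(46) + (C+(A+I))(67) = 113
Read each symbol's code off the tree from the root (left child = 0, right child = 1).

Codes:
  A: 110 (length 3)
  H: 00 (length 2)
  D: 01 (length 2)
  C: 10 (length 2)
  I: 111 (length 3)
Average code length: 265/113 = 2.3451 bits/symbol


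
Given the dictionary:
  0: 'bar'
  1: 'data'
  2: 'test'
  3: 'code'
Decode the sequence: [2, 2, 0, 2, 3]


Look up each index in the dictionary:
  2 -> 'test'
  2 -> 'test'
  0 -> 'bar'
  2 -> 'test'
  3 -> 'code'

Decoded: "test test bar test code"


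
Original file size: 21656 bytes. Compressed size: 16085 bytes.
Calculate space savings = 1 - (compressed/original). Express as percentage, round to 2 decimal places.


ratio = compressed/original = 16085/21656 = 0.74275
savings = 1 - ratio = 1 - 0.74275 = 0.25725
as a percentage: 0.25725 * 100 = 25.72%

Space savings = 1 - 16085/21656 = 25.72%


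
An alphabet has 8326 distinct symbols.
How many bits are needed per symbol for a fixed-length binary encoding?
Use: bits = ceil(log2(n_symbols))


log2(8326) = 13.0234
Bracket: 2^13 = 8192 < 8326 <= 2^14 = 16384
So ceil(log2(8326)) = 14

bits = ceil(log2(8326)) = ceil(13.0234) = 14 bits


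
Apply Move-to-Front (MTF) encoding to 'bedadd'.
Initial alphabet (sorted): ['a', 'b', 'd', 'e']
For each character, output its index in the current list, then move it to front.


MTF encoding:
'b': index 1 in ['a', 'b', 'd', 'e'] -> ['b', 'a', 'd', 'e']
'e': index 3 in ['b', 'a', 'd', 'e'] -> ['e', 'b', 'a', 'd']
'd': index 3 in ['e', 'b', 'a', 'd'] -> ['d', 'e', 'b', 'a']
'a': index 3 in ['d', 'e', 'b', 'a'] -> ['a', 'd', 'e', 'b']
'd': index 1 in ['a', 'd', 'e', 'b'] -> ['d', 'a', 'e', 'b']
'd': index 0 in ['d', 'a', 'e', 'b'] -> ['d', 'a', 'e', 'b']


Output: [1, 3, 3, 3, 1, 0]


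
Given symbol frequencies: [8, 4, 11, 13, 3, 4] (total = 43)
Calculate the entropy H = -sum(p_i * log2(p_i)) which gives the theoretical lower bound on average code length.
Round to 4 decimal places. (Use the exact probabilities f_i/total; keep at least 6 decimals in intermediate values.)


Per-symbol terms -p_i * log2(p_i) with p_i = f_i/43:
  p = 8/43 = 0.186047: log2(p) = -2.426265, -p*log2(p) = 0.451398
  p = 4/43 = 0.093023: log2(p) = -3.426265, -p*log2(p) = 0.318722
  p = 11/43 = 0.255814: log2(p) = -1.966833, -p*log2(p) = 0.503143
  p = 13/43 = 0.302326: log2(p) = -1.725825, -p*log2(p) = 0.521761
  p = 3/43 = 0.069767: log2(p) = -3.841302, -p*log2(p) = 0.267998
  p = 4/43 = 0.093023: log2(p) = -3.426265, -p*log2(p) = 0.318722
H = 0.451398 + 0.318722 + 0.503143 + 0.521761 + 0.267998 + 0.318722 = 2.381744

H = 2.3817 bits/symbol


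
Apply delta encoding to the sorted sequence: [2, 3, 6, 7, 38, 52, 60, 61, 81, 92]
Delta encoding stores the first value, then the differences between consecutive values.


First value: 2
Deltas:
  3 - 2 = 1
  6 - 3 = 3
  7 - 6 = 1
  38 - 7 = 31
  52 - 38 = 14
  60 - 52 = 8
  61 - 60 = 1
  81 - 61 = 20
  92 - 81 = 11


Delta encoded: [2, 1, 3, 1, 31, 14, 8, 1, 20, 11]


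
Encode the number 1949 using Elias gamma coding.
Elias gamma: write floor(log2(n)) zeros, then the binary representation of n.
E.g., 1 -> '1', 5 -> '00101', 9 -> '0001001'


num_bits = floor(log2(1949)) + 1 = 11
leading_zeros = num_bits - 1 = 10
binary(1949) = 11110011101

Elias gamma(1949) = '0000000000' + '11110011101' = 000000000011110011101 (21 bits)


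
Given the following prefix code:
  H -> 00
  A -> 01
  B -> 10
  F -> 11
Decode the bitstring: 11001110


Decoding step by step:
Bits 11 -> F
Bits 00 -> H
Bits 11 -> F
Bits 10 -> B


Decoded message: FHFB


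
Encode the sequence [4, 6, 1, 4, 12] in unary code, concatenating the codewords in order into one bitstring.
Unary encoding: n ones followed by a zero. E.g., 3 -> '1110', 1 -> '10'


Encode each number as n ones followed by a terminating 0:
  4 -> 11110 (5 bits)
  6 -> 1111110 (7 bits)
  1 -> 10 (2 bits)
  4 -> 11110 (5 bits)
  12 -> 1111111111110 (13 bits)
Total length = 5 + 7 + 2 + 5 + 13 = 32 bits.

Unary([4, 6, 1, 4, 12]) = 11110111111010111101111111111110 (32 bits)


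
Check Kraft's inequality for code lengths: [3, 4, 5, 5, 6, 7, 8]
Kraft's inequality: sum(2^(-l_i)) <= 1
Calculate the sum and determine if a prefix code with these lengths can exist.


Sum = 2^(-3) + 2^(-4) + 2^(-5) + 2^(-5) + 2^(-6) + 2^(-7) + 2^(-8)
    = 0.125 + 0.0625 + 0.03125 + 0.03125 + 0.015625 + 0.0078125 + 0.00390625
    = 71/256 = 0.27734375
Since 0.27734375 <= 1, Kraft's inequality IS satisfied.
A prefix code with these lengths CAN exist.

Kraft sum = 0.27734375. Satisfied.


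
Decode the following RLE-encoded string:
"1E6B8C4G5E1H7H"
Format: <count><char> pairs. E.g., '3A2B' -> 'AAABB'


Expanding each <count><char> pair:
  1E -> 'E'
  6B -> 'BBBBBB'
  8C -> 'CCCCCCCC'
  4G -> 'GGGG'
  5E -> 'EEEEE'
  1H -> 'H'
  7H -> 'HHHHHHH'

Decoded = EBBBBBBCCCCCCCCGGGGEEEEEHHHHHHHH


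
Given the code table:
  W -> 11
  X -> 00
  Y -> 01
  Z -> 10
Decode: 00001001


Decoding:
00 -> X
00 -> X
10 -> Z
01 -> Y


Result: XXZY


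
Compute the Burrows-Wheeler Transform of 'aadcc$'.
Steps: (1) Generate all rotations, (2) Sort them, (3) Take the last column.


Rotations (sorted):
  0: $aadcc -> last char: c
  1: aadcc$ -> last char: $
  2: adcc$a -> last char: a
  3: c$aadc -> last char: c
  4: cc$aad -> last char: d
  5: dcc$aa -> last char: a


BWT = c$acda


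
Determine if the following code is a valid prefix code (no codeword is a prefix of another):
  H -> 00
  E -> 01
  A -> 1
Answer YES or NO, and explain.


Checking each pair (does one codeword prefix another?):
  H='00' vs E='01': no prefix
  H='00' vs A='1': no prefix
  E='01' vs H='00': no prefix
  E='01' vs A='1': no prefix
  A='1' vs H='00': no prefix
  A='1' vs E='01': no prefix
No violation found over all pairs.

YES -- this is a valid prefix code. No codeword is a prefix of any other codeword.


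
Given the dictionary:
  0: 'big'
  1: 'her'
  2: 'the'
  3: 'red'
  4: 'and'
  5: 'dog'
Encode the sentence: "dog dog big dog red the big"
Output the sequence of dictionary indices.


Look up each word in the dictionary:
  'dog' -> 5
  'dog' -> 5
  'big' -> 0
  'dog' -> 5
  'red' -> 3
  'the' -> 2
  'big' -> 0

Encoded: [5, 5, 0, 5, 3, 2, 0]


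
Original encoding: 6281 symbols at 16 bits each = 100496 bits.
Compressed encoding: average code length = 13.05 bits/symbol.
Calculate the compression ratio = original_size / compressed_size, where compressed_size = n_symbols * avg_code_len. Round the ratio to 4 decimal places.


original_size = n_symbols * orig_bits = 6281 * 16 = 100496 bits
compressed_size = n_symbols * avg_code_len = 6281 * 13.05 = 81967.05 bits
ratio = original_size / compressed_size = 100496 / 81967.05 = 1.2261

Compression ratio = 1.2261


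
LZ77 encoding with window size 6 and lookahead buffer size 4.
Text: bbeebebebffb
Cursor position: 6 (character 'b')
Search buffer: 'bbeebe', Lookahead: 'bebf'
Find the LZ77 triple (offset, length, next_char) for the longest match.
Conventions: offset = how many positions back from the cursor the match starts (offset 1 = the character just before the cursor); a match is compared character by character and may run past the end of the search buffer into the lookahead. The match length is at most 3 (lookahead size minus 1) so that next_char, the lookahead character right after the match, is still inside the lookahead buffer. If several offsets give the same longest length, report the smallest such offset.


Try each offset into the search buffer:
  offset=1 (pos 5, char 'e'): match length 0
  offset=2 (pos 4, char 'b'): match length 3
  offset=3 (pos 3, char 'e'): match length 0
  offset=4 (pos 2, char 'e'): match length 0
  offset=5 (pos 1, char 'b'): match length 2
  offset=6 (pos 0, char 'b'): match length 1
Longest match has length 3 at offset 2.
next_char = character at position 6 + 3 = 9 -> 'f'

Best match: offset=2, length=3 (matching 'beb' starting at position 4)
LZ77 triple: (2, 3, 'f')


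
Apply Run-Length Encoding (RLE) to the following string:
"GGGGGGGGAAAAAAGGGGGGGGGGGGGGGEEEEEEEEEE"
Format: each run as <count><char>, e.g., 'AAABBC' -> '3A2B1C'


Scanning runs left to right:
  i=0: run of 'G' x 8 -> '8G'
  i=8: run of 'A' x 6 -> '6A'
  i=14: run of 'G' x 15 -> '15G'
  i=29: run of 'E' x 10 -> '10E'

RLE = 8G6A15G10E


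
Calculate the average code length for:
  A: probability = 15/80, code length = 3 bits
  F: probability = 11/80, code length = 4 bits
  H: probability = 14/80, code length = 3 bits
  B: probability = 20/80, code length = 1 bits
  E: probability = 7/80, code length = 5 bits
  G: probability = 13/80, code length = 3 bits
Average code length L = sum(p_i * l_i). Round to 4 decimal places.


Weighted contributions p_i * l_i:
  A: (15/80) * 3 = 45/80
  F: (11/80) * 4 = 44/80
  H: (14/80) * 3 = 42/80
  B: (20/80) * 1 = 20/80
  E: (7/80) * 5 = 35/80
  G: (13/80) * 3 = 39/80
Sum = (45 + 44 + 42 + 20 + 35 + 39)/80 = 225/80

L = 225/80 = 2.8125 bits/symbol


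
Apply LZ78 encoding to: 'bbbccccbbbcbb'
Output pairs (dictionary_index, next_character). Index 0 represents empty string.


LZ78 encoding steps:
Dictionary: {0: ''}
Step 1: w='' (idx 0), next='b' -> output (0, 'b'), add 'b' as idx 1
Step 2: w='b' (idx 1), next='b' -> output (1, 'b'), add 'bb' as idx 2
Step 3: w='' (idx 0), next='c' -> output (0, 'c'), add 'c' as idx 3
Step 4: w='c' (idx 3), next='c' -> output (3, 'c'), add 'cc' as idx 4
Step 5: w='c' (idx 3), next='b' -> output (3, 'b'), add 'cb' as idx 5
Step 6: w='bb' (idx 2), next='c' -> output (2, 'c'), add 'bbc' as idx 6
Step 7: w='bb' (idx 2), end of input -> output (2, '')


Encoded: [(0, 'b'), (1, 'b'), (0, 'c'), (3, 'c'), (3, 'b'), (2, 'c'), (2, '')]


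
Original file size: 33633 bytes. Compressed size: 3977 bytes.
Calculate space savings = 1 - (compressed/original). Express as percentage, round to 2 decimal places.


ratio = compressed/original = 3977/33633 = 0.118247
savings = 1 - ratio = 1 - 0.118247 = 0.881753
as a percentage: 0.881753 * 100 = 88.18%

Space savings = 1 - 3977/33633 = 88.18%


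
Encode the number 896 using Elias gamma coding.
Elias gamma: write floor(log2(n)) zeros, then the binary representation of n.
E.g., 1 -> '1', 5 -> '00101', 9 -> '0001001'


num_bits = floor(log2(896)) + 1 = 10
leading_zeros = num_bits - 1 = 9
binary(896) = 1110000000

Elias gamma(896) = '000000000' + '1110000000' = 0000000001110000000 (19 bits)


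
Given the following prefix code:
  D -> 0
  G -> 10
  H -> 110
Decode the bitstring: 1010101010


Decoding step by step:
Bits 10 -> G
Bits 10 -> G
Bits 10 -> G
Bits 10 -> G
Bits 10 -> G


Decoded message: GGGGG


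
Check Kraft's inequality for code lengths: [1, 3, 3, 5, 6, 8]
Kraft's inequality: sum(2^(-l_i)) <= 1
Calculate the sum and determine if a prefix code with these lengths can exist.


Sum = 2^(-1) + 2^(-3) + 2^(-3) + 2^(-5) + 2^(-6) + 2^(-8)
    = 0.5 + 0.125 + 0.125 + 0.03125 + 0.015625 + 0.00390625
    = 205/256 = 0.80078125
Since 0.80078125 <= 1, Kraft's inequality IS satisfied.
A prefix code with these lengths CAN exist.

Kraft sum = 0.80078125. Satisfied.


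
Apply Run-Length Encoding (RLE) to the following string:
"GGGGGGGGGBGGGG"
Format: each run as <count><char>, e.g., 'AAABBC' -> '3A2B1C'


Scanning runs left to right:
  i=0: run of 'G' x 9 -> '9G'
  i=9: run of 'B' x 1 -> '1B'
  i=10: run of 'G' x 4 -> '4G'

RLE = 9G1B4G


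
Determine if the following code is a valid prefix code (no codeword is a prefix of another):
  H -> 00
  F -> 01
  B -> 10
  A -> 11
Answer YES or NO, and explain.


Checking each pair (does one codeword prefix another?):
  H='00' vs F='01': no prefix
  H='00' vs B='10': no prefix
  H='00' vs A='11': no prefix
  F='01' vs H='00': no prefix
  F='01' vs B='10': no prefix
  F='01' vs A='11': no prefix
  B='10' vs H='00': no prefix
  B='10' vs F='01': no prefix
  B='10' vs A='11': no prefix
  A='11' vs H='00': no prefix
  A='11' vs F='01': no prefix
  A='11' vs B='10': no prefix
No violation found over all pairs.

YES -- this is a valid prefix code. No codeword is a prefix of any other codeword.


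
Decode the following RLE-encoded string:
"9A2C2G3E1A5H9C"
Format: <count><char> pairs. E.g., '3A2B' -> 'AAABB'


Expanding each <count><char> pair:
  9A -> 'AAAAAAAAA'
  2C -> 'CC'
  2G -> 'GG'
  3E -> 'EEE'
  1A -> 'A'
  5H -> 'HHHHH'
  9C -> 'CCCCCCCCC'

Decoded = AAAAAAAAACCGGEEEAHHHHHCCCCCCCCC


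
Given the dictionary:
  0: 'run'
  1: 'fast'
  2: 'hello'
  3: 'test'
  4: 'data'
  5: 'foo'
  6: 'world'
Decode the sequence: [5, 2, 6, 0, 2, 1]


Look up each index in the dictionary:
  5 -> 'foo'
  2 -> 'hello'
  6 -> 'world'
  0 -> 'run'
  2 -> 'hello'
  1 -> 'fast'

Decoded: "foo hello world run hello fast"


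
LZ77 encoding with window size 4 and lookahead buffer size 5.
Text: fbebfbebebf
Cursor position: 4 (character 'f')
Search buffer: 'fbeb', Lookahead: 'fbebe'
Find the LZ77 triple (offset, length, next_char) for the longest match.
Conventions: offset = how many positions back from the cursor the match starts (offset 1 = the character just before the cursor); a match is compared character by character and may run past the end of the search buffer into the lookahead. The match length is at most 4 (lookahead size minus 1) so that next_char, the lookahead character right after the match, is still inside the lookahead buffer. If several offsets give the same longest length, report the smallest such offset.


Try each offset into the search buffer:
  offset=1 (pos 3, char 'b'): match length 0
  offset=2 (pos 2, char 'e'): match length 0
  offset=3 (pos 1, char 'b'): match length 0
  offset=4 (pos 0, char 'f'): match length 4
Longest match has length 4 at offset 4.
next_char = character at position 4 + 4 = 8 -> 'e'

Best match: offset=4, length=4 (matching 'fbeb' starting at position 0)
LZ77 triple: (4, 4, 'e')


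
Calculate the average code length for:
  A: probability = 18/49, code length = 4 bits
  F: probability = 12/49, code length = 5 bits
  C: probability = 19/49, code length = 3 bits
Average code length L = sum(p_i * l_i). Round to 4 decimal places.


Weighted contributions p_i * l_i:
  A: (18/49) * 4 = 72/49
  F: (12/49) * 5 = 60/49
  C: (19/49) * 3 = 57/49
Sum = (72 + 60 + 57)/49 = 189/49

L = 189/49 = 3.8571 bits/symbol


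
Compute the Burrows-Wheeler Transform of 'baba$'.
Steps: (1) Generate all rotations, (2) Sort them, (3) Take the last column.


Rotations (sorted):
  0: $baba -> last char: a
  1: a$bab -> last char: b
  2: aba$b -> last char: b
  3: ba$ba -> last char: a
  4: baba$ -> last char: $


BWT = abba$


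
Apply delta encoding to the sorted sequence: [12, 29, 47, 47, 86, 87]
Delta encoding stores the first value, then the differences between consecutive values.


First value: 12
Deltas:
  29 - 12 = 17
  47 - 29 = 18
  47 - 47 = 0
  86 - 47 = 39
  87 - 86 = 1


Delta encoded: [12, 17, 18, 0, 39, 1]


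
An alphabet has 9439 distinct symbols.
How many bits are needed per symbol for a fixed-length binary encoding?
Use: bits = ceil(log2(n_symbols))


log2(9439) = 13.2044
Bracket: 2^13 = 8192 < 9439 <= 2^14 = 16384
So ceil(log2(9439)) = 14

bits = ceil(log2(9439)) = ceil(13.2044) = 14 bits


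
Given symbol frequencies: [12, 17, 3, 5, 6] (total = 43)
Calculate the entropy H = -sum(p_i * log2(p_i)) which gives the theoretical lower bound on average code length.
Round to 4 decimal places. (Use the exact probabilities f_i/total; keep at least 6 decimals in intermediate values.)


Per-symbol terms -p_i * log2(p_i) with p_i = f_i/43:
  p = 12/43 = 0.279070: log2(p) = -1.841302, -p*log2(p) = 0.513852
  p = 17/43 = 0.395349: log2(p) = -1.338802, -p*log2(p) = 0.529294
  p = 3/43 = 0.069767: log2(p) = -3.841302, -p*log2(p) = 0.267998
  p = 5/43 = 0.116279: log2(p) = -3.104337, -p*log2(p) = 0.360969
  p = 6/43 = 0.139535: log2(p) = -2.841302, -p*log2(p) = 0.396461
H = 0.513852 + 0.529294 + 0.267998 + 0.360969 + 0.396461 = 2.068574

H = 2.0686 bits/symbol


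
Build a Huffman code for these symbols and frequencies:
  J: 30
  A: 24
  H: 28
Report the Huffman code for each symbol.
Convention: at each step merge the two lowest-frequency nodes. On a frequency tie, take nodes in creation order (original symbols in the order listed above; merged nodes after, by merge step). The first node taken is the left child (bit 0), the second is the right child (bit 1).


Huffman tree construction:
Step 1: Merge A(24) + H(28) = 52
Step 2: Merge J(30) + (A+H)(52) = 82
Read each symbol's code off the tree from the root (left child = 0, right child = 1).

Codes:
  J: 0 (length 1)
  A: 10 (length 2)
  H: 11 (length 2)
Average code length: 134/82 = 1.6341 bits/symbol


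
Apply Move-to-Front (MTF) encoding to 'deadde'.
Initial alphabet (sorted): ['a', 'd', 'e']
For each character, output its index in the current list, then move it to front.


MTF encoding:
'd': index 1 in ['a', 'd', 'e'] -> ['d', 'a', 'e']
'e': index 2 in ['d', 'a', 'e'] -> ['e', 'd', 'a']
'a': index 2 in ['e', 'd', 'a'] -> ['a', 'e', 'd']
'd': index 2 in ['a', 'e', 'd'] -> ['d', 'a', 'e']
'd': index 0 in ['d', 'a', 'e'] -> ['d', 'a', 'e']
'e': index 2 in ['d', 'a', 'e'] -> ['e', 'd', 'a']


Output: [1, 2, 2, 2, 0, 2]


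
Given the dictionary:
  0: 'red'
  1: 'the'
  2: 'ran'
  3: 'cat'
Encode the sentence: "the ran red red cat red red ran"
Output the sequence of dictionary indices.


Look up each word in the dictionary:
  'the' -> 1
  'ran' -> 2
  'red' -> 0
  'red' -> 0
  'cat' -> 3
  'red' -> 0
  'red' -> 0
  'ran' -> 2

Encoded: [1, 2, 0, 0, 3, 0, 0, 2]


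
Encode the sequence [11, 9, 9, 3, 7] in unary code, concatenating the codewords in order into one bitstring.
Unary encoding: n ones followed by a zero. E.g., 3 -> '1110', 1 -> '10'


Encode each number as n ones followed by a terminating 0:
  11 -> 111111111110 (12 bits)
  9 -> 1111111110 (10 bits)
  9 -> 1111111110 (10 bits)
  3 -> 1110 (4 bits)
  7 -> 11111110 (8 bits)
Total length = 12 + 10 + 10 + 4 + 8 = 44 bits.

Unary([11, 9, 9, 3, 7]) = 11111111111011111111101111111110111011111110 (44 bits)


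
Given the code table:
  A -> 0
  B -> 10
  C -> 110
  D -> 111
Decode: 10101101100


Decoding:
10 -> B
10 -> B
110 -> C
110 -> C
0 -> A


Result: BBCCA


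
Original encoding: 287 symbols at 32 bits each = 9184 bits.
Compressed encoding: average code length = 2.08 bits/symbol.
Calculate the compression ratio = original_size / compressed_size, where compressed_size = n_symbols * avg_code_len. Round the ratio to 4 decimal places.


original_size = n_symbols * orig_bits = 287 * 32 = 9184 bits
compressed_size = n_symbols * avg_code_len = 287 * 2.08 = 596.96 bits
ratio = original_size / compressed_size = 9184 / 596.96 = 15.3846

Compression ratio = 15.3846


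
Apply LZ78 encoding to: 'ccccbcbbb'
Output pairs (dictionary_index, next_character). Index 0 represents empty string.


LZ78 encoding steps:
Dictionary: {0: ''}
Step 1: w='' (idx 0), next='c' -> output (0, 'c'), add 'c' as idx 1
Step 2: w='c' (idx 1), next='c' -> output (1, 'c'), add 'cc' as idx 2
Step 3: w='c' (idx 1), next='b' -> output (1, 'b'), add 'cb' as idx 3
Step 4: w='cb' (idx 3), next='b' -> output (3, 'b'), add 'cbb' as idx 4
Step 5: w='' (idx 0), next='b' -> output (0, 'b'), add 'b' as idx 5


Encoded: [(0, 'c'), (1, 'c'), (1, 'b'), (3, 'b'), (0, 'b')]


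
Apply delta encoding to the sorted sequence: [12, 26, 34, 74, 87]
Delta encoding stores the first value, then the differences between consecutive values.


First value: 12
Deltas:
  26 - 12 = 14
  34 - 26 = 8
  74 - 34 = 40
  87 - 74 = 13


Delta encoded: [12, 14, 8, 40, 13]


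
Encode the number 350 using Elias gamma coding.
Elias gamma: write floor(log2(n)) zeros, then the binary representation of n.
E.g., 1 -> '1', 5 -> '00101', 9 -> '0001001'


num_bits = floor(log2(350)) + 1 = 9
leading_zeros = num_bits - 1 = 8
binary(350) = 101011110

Elias gamma(350) = '00000000' + '101011110' = 00000000101011110 (17 bits)


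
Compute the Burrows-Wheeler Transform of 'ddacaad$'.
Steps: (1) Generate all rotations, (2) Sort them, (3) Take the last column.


Rotations (sorted):
  0: $ddacaad -> last char: d
  1: aad$ddac -> last char: c
  2: acaad$dd -> last char: d
  3: ad$ddaca -> last char: a
  4: caad$dda -> last char: a
  5: d$ddacaa -> last char: a
  6: dacaad$d -> last char: d
  7: ddacaad$ -> last char: $


BWT = dcdaaad$


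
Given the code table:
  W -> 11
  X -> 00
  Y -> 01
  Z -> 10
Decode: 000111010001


Decoding:
00 -> X
01 -> Y
11 -> W
01 -> Y
00 -> X
01 -> Y


Result: XYWYXY


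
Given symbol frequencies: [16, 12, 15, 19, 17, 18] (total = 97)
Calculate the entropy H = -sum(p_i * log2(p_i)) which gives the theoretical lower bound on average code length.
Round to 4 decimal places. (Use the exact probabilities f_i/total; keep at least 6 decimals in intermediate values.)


Per-symbol terms -p_i * log2(p_i) with p_i = f_i/97:
  p = 16/97 = 0.164948: log2(p) = -2.599913, -p*log2(p) = 0.428852
  p = 12/97 = 0.123711: log2(p) = -3.014950, -p*log2(p) = 0.372984
  p = 15/97 = 0.154639: log2(p) = -2.693022, -p*log2(p) = 0.416447
  p = 19/97 = 0.195876: log2(p) = -2.351985, -p*log2(p) = 0.460698
  p = 17/97 = 0.175258: log2(p) = -2.512450, -p*log2(p) = 0.440326
  p = 18/97 = 0.185567: log2(p) = -2.429988, -p*log2(p) = 0.450926
H = 0.428852 + 0.372984 + 0.416447 + 0.460698 + 0.440326 + 0.450926 = 2.570233

H = 2.5702 bits/symbol


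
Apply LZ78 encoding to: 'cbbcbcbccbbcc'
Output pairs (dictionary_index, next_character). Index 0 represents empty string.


LZ78 encoding steps:
Dictionary: {0: ''}
Step 1: w='' (idx 0), next='c' -> output (0, 'c'), add 'c' as idx 1
Step 2: w='' (idx 0), next='b' -> output (0, 'b'), add 'b' as idx 2
Step 3: w='b' (idx 2), next='c' -> output (2, 'c'), add 'bc' as idx 3
Step 4: w='bc' (idx 3), next='b' -> output (3, 'b'), add 'bcb' as idx 4
Step 5: w='c' (idx 1), next='c' -> output (1, 'c'), add 'cc' as idx 5
Step 6: w='b' (idx 2), next='b' -> output (2, 'b'), add 'bb' as idx 6
Step 7: w='cc' (idx 5), end of input -> output (5, '')


Encoded: [(0, 'c'), (0, 'b'), (2, 'c'), (3, 'b'), (1, 'c'), (2, 'b'), (5, '')]


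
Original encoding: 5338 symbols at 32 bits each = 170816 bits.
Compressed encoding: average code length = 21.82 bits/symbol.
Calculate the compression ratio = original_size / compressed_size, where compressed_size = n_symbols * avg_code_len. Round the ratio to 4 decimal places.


original_size = n_symbols * orig_bits = 5338 * 32 = 170816 bits
compressed_size = n_symbols * avg_code_len = 5338 * 21.82 = 116475.16 bits
ratio = original_size / compressed_size = 170816 / 116475.16 = 1.4665

Compression ratio = 1.4665


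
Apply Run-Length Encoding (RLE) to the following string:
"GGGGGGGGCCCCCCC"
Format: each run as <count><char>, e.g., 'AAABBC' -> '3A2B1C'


Scanning runs left to right:
  i=0: run of 'G' x 8 -> '8G'
  i=8: run of 'C' x 7 -> '7C'

RLE = 8G7C


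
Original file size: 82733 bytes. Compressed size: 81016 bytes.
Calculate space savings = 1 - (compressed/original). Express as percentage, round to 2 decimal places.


ratio = compressed/original = 81016/82733 = 0.979246
savings = 1 - ratio = 1 - 0.979246 = 0.020754
as a percentage: 0.020754 * 100 = 2.08%

Space savings = 1 - 81016/82733 = 2.08%


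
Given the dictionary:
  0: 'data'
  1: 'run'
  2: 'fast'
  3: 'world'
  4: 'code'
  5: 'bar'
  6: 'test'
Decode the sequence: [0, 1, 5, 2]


Look up each index in the dictionary:
  0 -> 'data'
  1 -> 'run'
  5 -> 'bar'
  2 -> 'fast'

Decoded: "data run bar fast"


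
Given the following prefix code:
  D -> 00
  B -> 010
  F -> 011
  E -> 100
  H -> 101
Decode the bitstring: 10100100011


Decoding step by step:
Bits 101 -> H
Bits 00 -> D
Bits 100 -> E
Bits 011 -> F


Decoded message: HDEF


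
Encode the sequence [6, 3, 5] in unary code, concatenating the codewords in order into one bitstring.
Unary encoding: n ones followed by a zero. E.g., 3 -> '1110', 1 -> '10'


Encode each number as n ones followed by a terminating 0:
  6 -> 1111110 (7 bits)
  3 -> 1110 (4 bits)
  5 -> 111110 (6 bits)
Total length = 7 + 4 + 6 = 17 bits.

Unary([6, 3, 5]) = 11111101110111110 (17 bits)


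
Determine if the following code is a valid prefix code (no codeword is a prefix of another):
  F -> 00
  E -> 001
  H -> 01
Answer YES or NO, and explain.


Checking each pair (does one codeword prefix another?):
  F='00' vs E='001': prefix -- VIOLATION

NO -- this is NOT a valid prefix code. F (00) is a prefix of E (001).


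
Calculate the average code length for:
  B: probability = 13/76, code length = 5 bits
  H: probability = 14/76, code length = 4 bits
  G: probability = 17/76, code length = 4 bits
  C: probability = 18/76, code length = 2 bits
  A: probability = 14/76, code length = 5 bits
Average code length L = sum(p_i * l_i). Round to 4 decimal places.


Weighted contributions p_i * l_i:
  B: (13/76) * 5 = 65/76
  H: (14/76) * 4 = 56/76
  G: (17/76) * 4 = 68/76
  C: (18/76) * 2 = 36/76
  A: (14/76) * 5 = 70/76
Sum = (65 + 56 + 68 + 36 + 70)/76 = 295/76

L = 295/76 = 3.8816 bits/symbol


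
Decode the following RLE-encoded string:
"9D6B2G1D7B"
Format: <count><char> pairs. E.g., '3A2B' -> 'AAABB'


Expanding each <count><char> pair:
  9D -> 'DDDDDDDDD'
  6B -> 'BBBBBB'
  2G -> 'GG'
  1D -> 'D'
  7B -> 'BBBBBBB'

Decoded = DDDDDDDDDBBBBBBGGDBBBBBBB


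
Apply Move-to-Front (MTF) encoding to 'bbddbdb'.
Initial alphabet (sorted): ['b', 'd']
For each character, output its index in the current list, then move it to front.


MTF encoding:
'b': index 0 in ['b', 'd'] -> ['b', 'd']
'b': index 0 in ['b', 'd'] -> ['b', 'd']
'd': index 1 in ['b', 'd'] -> ['d', 'b']
'd': index 0 in ['d', 'b'] -> ['d', 'b']
'b': index 1 in ['d', 'b'] -> ['b', 'd']
'd': index 1 in ['b', 'd'] -> ['d', 'b']
'b': index 1 in ['d', 'b'] -> ['b', 'd']


Output: [0, 0, 1, 0, 1, 1, 1]


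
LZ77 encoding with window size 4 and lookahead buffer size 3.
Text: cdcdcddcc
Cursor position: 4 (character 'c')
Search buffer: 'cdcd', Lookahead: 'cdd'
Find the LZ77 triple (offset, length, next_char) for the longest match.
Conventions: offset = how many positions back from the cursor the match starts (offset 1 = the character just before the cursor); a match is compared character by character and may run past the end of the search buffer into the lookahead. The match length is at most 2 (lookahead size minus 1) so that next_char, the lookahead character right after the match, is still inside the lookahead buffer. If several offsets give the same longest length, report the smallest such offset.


Try each offset into the search buffer:
  offset=1 (pos 3, char 'd'): match length 0
  offset=2 (pos 2, char 'c'): match length 2
  offset=3 (pos 1, char 'd'): match length 0
  offset=4 (pos 0, char 'c'): match length 2
Longest match has length 2, found at offsets 2, 4; take the smallest, offset 2.
next_char = character at position 4 + 2 = 6 -> 'd'

Best match: offset=2, length=2 (matching 'cd' starting at position 2)
LZ77 triple: (2, 2, 'd')


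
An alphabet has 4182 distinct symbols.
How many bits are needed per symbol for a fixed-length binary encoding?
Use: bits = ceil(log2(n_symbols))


log2(4182) = 12.03
Bracket: 2^12 = 4096 < 4182 <= 2^13 = 8192
So ceil(log2(4182)) = 13

bits = ceil(log2(4182)) = ceil(12.03) = 13 bits


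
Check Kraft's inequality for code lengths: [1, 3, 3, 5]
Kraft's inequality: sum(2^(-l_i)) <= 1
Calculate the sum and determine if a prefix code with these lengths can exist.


Sum = 2^(-1) + 2^(-3) + 2^(-3) + 2^(-5)
    = 0.5 + 0.125 + 0.125 + 0.03125
    = 25/32 = 0.78125
Since 0.78125 <= 1, Kraft's inequality IS satisfied.
A prefix code with these lengths CAN exist.

Kraft sum = 0.78125. Satisfied.


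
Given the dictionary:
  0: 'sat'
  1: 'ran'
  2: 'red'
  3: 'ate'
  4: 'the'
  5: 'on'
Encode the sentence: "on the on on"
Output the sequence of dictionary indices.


Look up each word in the dictionary:
  'on' -> 5
  'the' -> 4
  'on' -> 5
  'on' -> 5

Encoded: [5, 4, 5, 5]


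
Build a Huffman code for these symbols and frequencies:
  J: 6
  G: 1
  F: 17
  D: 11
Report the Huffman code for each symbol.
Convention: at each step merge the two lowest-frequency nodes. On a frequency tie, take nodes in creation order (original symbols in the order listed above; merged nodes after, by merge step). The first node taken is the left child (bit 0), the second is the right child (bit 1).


Huffman tree construction:
Step 1: Merge G(1) + J(6) = 7
Step 2: Merge (G+J)(7) + D(11) = 18
Step 3: Merge F(17) + ((G+J)+D)(18) = 35
Read each symbol's code off the tree from the root (left child = 0, right child = 1).

Codes:
  J: 101 (length 3)
  G: 100 (length 3)
  F: 0 (length 1)
  D: 11 (length 2)
Average code length: 60/35 = 1.7143 bits/symbol


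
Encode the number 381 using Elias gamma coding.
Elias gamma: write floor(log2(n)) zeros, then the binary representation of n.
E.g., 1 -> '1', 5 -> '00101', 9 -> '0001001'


num_bits = floor(log2(381)) + 1 = 9
leading_zeros = num_bits - 1 = 8
binary(381) = 101111101

Elias gamma(381) = '00000000' + '101111101' = 00000000101111101 (17 bits)


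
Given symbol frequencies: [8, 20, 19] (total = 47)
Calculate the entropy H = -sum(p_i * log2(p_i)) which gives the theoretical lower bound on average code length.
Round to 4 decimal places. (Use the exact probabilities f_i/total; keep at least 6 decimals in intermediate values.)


Per-symbol terms -p_i * log2(p_i) with p_i = f_i/47:
  p = 8/47 = 0.170213: log2(p) = -2.554589, -p*log2(p) = 0.434824
  p = 20/47 = 0.425532: log2(p) = -1.232661, -p*log2(p) = 0.524536
  p = 19/47 = 0.404255: log2(p) = -1.306661, -p*log2(p) = 0.528225
H = 0.434824 + 0.524536 + 0.528225 = 1.487585

H = 1.4876 bits/symbol


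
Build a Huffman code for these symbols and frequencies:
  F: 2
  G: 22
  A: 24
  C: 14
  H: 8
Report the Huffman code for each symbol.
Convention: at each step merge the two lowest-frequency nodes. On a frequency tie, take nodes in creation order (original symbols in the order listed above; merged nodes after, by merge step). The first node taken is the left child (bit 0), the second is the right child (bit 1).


Huffman tree construction:
Step 1: Merge F(2) + H(8) = 10
Step 2: Merge (F+H)(10) + C(14) = 24
Step 3: Merge G(22) + A(24) = 46
Step 4: Merge ((F+H)+C)(24) + (G+A)(46) = 70
Read each symbol's code off the tree from the root (left child = 0, right child = 1).

Codes:
  F: 000 (length 3)
  G: 10 (length 2)
  A: 11 (length 2)
  C: 01 (length 2)
  H: 001 (length 3)
Average code length: 150/70 = 2.1429 bits/symbol
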